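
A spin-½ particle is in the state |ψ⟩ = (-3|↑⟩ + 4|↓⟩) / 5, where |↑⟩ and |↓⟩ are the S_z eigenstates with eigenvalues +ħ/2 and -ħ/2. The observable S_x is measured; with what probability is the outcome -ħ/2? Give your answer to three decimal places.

0.980

|-x⟩ = (|↑⟩ - |↓⟩)/√2, so ⟨-x|ψ⟩ = (-7) / (√2·5).
P = |-7|² / 50 = 49/50.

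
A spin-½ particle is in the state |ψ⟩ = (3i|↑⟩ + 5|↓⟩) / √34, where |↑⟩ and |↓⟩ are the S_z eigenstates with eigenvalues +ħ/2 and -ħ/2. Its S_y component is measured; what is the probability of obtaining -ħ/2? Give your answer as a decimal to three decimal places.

0.941

|-y⟩ = (|↑⟩ - i|↓⟩)/√2, so ⟨-y|ψ⟩ = (8i) / (√2·√34).
P = |8i|² / 68 = 64/68.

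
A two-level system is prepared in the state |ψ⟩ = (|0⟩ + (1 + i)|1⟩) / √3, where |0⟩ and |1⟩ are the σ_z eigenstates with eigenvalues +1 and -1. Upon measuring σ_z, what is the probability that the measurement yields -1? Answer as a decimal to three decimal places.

0.667

The -1 outcome corresponds to |1⟩. Its amplitude in |ψ⟩ is (1 + i)/√3.
P = |1 + i|² / 3 = 2/3.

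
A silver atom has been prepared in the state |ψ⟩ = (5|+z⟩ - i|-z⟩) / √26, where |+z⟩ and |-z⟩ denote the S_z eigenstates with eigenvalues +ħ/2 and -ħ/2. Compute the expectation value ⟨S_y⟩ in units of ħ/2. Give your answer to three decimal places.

⟨σ_y⟩ = 2 Im(a* b)/(|a|²+|b|²) with a = 5, b = -i.
a* b = -5i, so ⟨σ_y⟩ = -10/26.
⟨S_y⟩ = (ħ/2)·⟨σ_y⟩.

-0.385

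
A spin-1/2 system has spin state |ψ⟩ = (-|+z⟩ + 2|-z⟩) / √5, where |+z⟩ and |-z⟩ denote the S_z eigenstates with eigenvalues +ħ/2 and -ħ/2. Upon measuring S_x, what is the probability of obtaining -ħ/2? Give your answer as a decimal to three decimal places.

0.900

|-x⟩ = (|+z⟩ - |-z⟩)/√2, so ⟨-x|ψ⟩ = (-3) / (√2·√5).
P = |-3|² / 10 = 9/10.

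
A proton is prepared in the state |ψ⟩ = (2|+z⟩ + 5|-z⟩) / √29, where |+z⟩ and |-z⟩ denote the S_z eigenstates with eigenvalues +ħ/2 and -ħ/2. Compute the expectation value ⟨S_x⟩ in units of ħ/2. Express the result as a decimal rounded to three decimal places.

0.690

⟨σ_x⟩ = 2 Re(a* b)/(|a|²+|b|²) with a = 2, b = 5.
a* b = 10, so ⟨σ_x⟩ = 20/29.
⟨S_x⟩ = (ħ/2)·⟨σ_x⟩.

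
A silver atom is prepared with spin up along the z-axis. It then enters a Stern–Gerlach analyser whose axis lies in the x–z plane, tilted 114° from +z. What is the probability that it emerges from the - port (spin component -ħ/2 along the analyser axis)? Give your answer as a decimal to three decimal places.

0.703

For spin-½, the probability of finding spin-up along an axis at angle θ to the initial spin direction is cos²(θ/2); spin-down is sin²(θ/2).
θ = 114°, so P = sin²(57°) ≈ 0.703.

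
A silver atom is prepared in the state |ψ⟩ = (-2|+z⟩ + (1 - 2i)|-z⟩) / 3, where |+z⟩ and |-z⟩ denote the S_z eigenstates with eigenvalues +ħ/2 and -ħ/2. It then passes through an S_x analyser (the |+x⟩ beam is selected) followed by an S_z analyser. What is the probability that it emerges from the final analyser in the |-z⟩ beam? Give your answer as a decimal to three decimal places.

First analyser (S_x): P(|+x⟩) = |⟨+x|ψ⟩|² = 5/18.
After stage 1 the state is |+x⟩; P(|-z⟩) = |⟨-z|+x⟩|² = 1/2.
Joint probability = 5/18 × 1/2 = 0.139.

0.139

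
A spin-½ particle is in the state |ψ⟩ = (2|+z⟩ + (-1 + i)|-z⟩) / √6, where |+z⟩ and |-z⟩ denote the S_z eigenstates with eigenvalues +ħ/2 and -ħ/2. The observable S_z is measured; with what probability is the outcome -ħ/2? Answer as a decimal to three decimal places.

0.333

The -ħ/2 outcome corresponds to |-z⟩. Its amplitude in |ψ⟩ is (-1 + i)/√6.
P = |-1 + i|² / 6 = 2/6.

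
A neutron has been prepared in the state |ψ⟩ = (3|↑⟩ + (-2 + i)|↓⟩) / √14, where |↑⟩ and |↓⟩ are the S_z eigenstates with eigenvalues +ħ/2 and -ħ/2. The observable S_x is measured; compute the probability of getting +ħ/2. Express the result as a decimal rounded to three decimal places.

|+x⟩ = (|↑⟩ + |↓⟩)/√2, so ⟨+x|ψ⟩ = (1 + i) / (√2·√14).
P = |1 + i|² / 28 = 2/28.

0.071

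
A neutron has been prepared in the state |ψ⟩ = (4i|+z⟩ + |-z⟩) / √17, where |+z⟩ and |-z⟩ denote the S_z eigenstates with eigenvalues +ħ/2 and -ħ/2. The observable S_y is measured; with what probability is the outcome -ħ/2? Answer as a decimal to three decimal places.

|-y⟩ = (|+z⟩ - i|-z⟩)/√2, so ⟨-y|ψ⟩ = (5i) / (√2·√17).
P = |5i|² / 34 = 25/34.

0.735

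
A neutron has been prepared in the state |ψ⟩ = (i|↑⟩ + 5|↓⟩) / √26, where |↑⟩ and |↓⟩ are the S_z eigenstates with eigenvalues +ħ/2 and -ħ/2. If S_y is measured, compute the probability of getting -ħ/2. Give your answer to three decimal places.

|-y⟩ = (|↑⟩ - i|↓⟩)/√2, so ⟨-y|ψ⟩ = (6i) / (√2·√26).
P = |6i|² / 52 = 36/52.

0.692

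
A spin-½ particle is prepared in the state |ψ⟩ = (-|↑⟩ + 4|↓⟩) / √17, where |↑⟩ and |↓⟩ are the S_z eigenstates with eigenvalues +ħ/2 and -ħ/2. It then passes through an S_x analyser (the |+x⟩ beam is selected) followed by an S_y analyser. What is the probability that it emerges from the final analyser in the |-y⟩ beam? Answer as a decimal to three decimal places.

0.132

First analyser (S_x): P(|+x⟩) = |⟨+x|ψ⟩|² = 9/34.
After stage 1 the state is |+x⟩; P(|-y⟩) = |⟨-y|+x⟩|² = 1/2.
Joint probability = 9/34 × 1/2 = 0.132.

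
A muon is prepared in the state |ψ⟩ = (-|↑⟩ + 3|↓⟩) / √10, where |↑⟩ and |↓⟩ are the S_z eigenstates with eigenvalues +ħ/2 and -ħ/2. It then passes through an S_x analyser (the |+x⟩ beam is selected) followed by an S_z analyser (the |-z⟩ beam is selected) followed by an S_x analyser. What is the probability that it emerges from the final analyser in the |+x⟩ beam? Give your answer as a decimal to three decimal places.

First analyser (S_x): P(|+x⟩) = |⟨+x|ψ⟩|² = 4/20.
After stage 1 the state is |+x⟩; P(|-z⟩) = |⟨-z|+x⟩|² = 1/2.
After stage 2 the state is |-z⟩; P(|+x⟩) = |⟨+x|-z⟩|² = 1/2.
Joint probability = 4/20 × 1/2 × 1/2 = 0.050.

0.050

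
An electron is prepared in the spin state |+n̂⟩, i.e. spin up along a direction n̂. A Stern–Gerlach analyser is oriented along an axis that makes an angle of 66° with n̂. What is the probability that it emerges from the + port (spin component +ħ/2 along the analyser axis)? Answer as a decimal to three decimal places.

For spin-½, the probability of finding spin-up along an axis at angle θ to the initial spin direction is cos²(θ/2); spin-down is sin²(θ/2).
θ = 66°, so P = cos²(33°) ≈ 0.703.

0.703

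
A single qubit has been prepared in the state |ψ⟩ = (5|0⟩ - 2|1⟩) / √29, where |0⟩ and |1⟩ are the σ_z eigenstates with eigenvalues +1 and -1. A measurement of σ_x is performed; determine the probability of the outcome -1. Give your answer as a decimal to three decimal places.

0.845

|-x⟩ = (|0⟩ - |1⟩)/√2, so ⟨-x|ψ⟩ = (7) / (√2·√29).
P = |7|² / 58 = 49/58.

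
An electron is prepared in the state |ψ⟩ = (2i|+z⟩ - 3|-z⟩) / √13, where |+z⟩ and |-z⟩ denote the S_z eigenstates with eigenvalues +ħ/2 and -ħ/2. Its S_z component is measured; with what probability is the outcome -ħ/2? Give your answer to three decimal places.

The -ħ/2 outcome corresponds to |-z⟩. Its amplitude in |ψ⟩ is -3/√13.
P = |-3|² / 13 = 9/13.

0.692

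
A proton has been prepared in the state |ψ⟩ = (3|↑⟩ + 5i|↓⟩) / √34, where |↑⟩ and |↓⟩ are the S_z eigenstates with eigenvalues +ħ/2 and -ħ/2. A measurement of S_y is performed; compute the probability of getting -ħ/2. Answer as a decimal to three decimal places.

0.059

|-y⟩ = (|↑⟩ - i|↓⟩)/√2, so ⟨-y|ψ⟩ = (-2) / (√2·√34).
P = |-2|² / 68 = 4/68.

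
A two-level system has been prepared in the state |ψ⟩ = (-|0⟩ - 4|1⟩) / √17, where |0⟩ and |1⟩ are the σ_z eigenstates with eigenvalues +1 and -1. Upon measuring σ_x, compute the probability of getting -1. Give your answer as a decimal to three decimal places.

0.265

|-x⟩ = (|0⟩ - |1⟩)/√2, so ⟨-x|ψ⟩ = (3) / (√2·√17).
P = |3|² / 34 = 9/34.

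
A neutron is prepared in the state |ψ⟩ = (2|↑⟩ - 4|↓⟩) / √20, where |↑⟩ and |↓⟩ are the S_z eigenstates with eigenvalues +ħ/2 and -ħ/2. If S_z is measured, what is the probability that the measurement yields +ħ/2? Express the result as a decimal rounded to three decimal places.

0.200

The +ħ/2 outcome corresponds to |↑⟩. Its amplitude in |ψ⟩ is 2/√20.
P = |2|² / 20 = 4/20.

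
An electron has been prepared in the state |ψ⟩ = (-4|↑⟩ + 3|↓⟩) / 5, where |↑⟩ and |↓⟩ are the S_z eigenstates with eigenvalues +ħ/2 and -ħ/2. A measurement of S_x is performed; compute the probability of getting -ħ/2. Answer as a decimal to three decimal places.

0.980

|-x⟩ = (|↑⟩ - |↓⟩)/√2, so ⟨-x|ψ⟩ = (-7) / (√2·5).
P = |-7|² / 50 = 49/50.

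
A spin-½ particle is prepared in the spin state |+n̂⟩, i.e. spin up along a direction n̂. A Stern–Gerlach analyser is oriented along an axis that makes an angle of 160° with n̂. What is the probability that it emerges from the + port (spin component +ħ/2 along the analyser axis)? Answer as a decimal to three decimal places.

For spin-½, the probability of finding spin-up along an axis at angle θ to the initial spin direction is cos²(θ/2); spin-down is sin²(θ/2).
θ = 160°, so P = cos²(80°) ≈ 0.030.

0.030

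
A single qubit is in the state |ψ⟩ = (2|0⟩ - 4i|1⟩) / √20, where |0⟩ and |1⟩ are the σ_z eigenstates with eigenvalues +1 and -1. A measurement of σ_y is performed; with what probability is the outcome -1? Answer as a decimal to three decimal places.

0.900

|-y⟩ = (|0⟩ - i|1⟩)/√2, so ⟨-y|ψ⟩ = (6) / (√2·√20).
P = |6|² / 40 = 36/40.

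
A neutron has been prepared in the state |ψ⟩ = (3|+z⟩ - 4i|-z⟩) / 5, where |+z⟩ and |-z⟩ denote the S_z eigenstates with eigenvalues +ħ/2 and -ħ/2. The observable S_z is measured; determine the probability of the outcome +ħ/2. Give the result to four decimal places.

0.3600

The +ħ/2 outcome corresponds to |+z⟩. Its amplitude in |ψ⟩ is 3/5.
P = |3|² / 25 = 9/25.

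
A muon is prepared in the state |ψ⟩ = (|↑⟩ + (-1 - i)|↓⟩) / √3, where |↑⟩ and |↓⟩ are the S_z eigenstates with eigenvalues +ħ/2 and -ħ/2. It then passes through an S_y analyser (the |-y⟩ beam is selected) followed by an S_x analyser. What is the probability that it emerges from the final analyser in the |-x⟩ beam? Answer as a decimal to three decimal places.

0.417

First analyser (S_y): P(|-y⟩) = |⟨-y|ψ⟩|² = 5/6.
After stage 1 the state is |-y⟩; P(|-x⟩) = |⟨-x|-y⟩|² = 1/2.
Joint probability = 5/6 × 1/2 = 0.417.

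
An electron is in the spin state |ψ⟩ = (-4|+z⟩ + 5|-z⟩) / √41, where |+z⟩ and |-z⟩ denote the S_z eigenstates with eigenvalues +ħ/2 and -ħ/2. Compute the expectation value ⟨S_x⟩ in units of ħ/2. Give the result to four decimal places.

⟨σ_x⟩ = 2 Re(a* b)/(|a|²+|b|²) with a = -4, b = 5.
a* b = -20, so ⟨σ_x⟩ = -40/41.
⟨S_x⟩ = (ħ/2)·⟨σ_x⟩.

-0.9756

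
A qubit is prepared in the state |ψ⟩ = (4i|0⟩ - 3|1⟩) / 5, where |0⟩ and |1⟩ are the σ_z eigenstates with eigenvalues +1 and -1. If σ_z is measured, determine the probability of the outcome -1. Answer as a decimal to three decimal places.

The -1 outcome corresponds to |1⟩. Its amplitude in |ψ⟩ is -3/5.
P = |-3|² / 25 = 9/25.

0.360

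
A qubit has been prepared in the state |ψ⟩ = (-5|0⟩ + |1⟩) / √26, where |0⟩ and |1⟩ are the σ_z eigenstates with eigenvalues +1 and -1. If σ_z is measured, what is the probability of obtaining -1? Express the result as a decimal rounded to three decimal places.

The -1 outcome corresponds to |1⟩. Its amplitude in |ψ⟩ is 1/√26.
P = |1|² / 26 = 1/26.

0.038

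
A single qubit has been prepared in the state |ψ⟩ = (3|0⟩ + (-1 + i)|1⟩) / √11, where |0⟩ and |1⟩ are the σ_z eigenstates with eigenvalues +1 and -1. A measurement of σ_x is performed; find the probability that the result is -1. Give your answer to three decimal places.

0.773

|-x⟩ = (|0⟩ - |1⟩)/√2, so ⟨-x|ψ⟩ = (4 - i) / (√2·√11).
P = |4 - i|² / 22 = 17/22.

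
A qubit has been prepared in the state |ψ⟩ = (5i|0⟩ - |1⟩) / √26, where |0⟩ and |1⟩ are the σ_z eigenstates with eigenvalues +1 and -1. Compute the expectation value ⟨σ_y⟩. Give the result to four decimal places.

⟨σ_y⟩ = 2 Im(a* b)/(|a|²+|b|²) with a = 5i, b = -1.
a* b = 5i, so ⟨σ_y⟩ = 10/26.

0.3846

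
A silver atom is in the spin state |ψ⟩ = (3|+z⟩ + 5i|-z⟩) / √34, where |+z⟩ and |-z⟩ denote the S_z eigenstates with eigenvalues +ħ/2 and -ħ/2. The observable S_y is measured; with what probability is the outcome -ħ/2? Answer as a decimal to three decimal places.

0.059

|-y⟩ = (|+z⟩ - i|-z⟩)/√2, so ⟨-y|ψ⟩ = (-2) / (√2·√34).
P = |-2|² / 68 = 4/68.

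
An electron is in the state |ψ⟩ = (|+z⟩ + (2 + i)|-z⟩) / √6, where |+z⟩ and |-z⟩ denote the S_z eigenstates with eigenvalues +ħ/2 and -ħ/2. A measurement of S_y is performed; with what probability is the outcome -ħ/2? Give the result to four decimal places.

|-y⟩ = (|+z⟩ - i|-z⟩)/√2, so ⟨-y|ψ⟩ = (2i) / (√2·√6).
P = |2i|² / 12 = 4/12.

0.3333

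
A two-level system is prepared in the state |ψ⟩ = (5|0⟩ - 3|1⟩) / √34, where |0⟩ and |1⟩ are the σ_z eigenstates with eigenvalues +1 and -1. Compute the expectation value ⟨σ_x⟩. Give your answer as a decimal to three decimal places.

-0.882

⟨σ_x⟩ = 2 Re(a* b)/(|a|²+|b|²) with a = 5, b = -3.
a* b = -15, so ⟨σ_x⟩ = -30/34.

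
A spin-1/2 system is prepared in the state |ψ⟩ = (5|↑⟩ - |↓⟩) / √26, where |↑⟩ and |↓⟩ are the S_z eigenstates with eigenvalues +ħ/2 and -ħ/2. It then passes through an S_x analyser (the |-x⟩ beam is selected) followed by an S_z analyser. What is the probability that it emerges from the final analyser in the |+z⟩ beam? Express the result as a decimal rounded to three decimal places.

First analyser (S_x): P(|-x⟩) = |⟨-x|ψ⟩|² = 36/52.
After stage 1 the state is |-x⟩; P(|+z⟩) = |⟨+z|-x⟩|² = 1/2.
Joint probability = 36/52 × 1/2 = 0.346.

0.346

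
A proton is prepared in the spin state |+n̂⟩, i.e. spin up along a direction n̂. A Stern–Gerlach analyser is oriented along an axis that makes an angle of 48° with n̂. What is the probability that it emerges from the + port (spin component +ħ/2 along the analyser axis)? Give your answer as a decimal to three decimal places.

0.835

For spin-½, the probability of finding spin-up along an axis at angle θ to the initial spin direction is cos²(θ/2); spin-down is sin²(θ/2).
θ = 48°, so P = cos²(24°) ≈ 0.835.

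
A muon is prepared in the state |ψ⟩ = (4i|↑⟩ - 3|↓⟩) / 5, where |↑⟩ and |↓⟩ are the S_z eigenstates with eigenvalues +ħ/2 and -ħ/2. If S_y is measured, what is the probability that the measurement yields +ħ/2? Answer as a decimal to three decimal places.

0.980

|+y⟩ = (|↑⟩ + i|↓⟩)/√2, so ⟨+y|ψ⟩ = (7i) / (√2·5).
P = |7i|² / 50 = 49/50.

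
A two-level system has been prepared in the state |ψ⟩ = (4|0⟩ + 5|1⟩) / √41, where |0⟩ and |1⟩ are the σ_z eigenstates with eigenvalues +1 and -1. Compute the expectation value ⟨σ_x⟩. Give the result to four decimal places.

0.9756

⟨σ_x⟩ = 2 Re(a* b)/(|a|²+|b|²) with a = 4, b = 5.
a* b = 20, so ⟨σ_x⟩ = 40/41.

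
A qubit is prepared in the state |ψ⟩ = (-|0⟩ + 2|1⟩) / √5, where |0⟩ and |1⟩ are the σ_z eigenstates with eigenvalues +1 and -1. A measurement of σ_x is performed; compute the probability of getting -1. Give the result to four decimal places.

0.9000

|-x⟩ = (|0⟩ - |1⟩)/√2, so ⟨-x|ψ⟩ = (-3) / (√2·√5).
P = |-3|² / 10 = 9/10.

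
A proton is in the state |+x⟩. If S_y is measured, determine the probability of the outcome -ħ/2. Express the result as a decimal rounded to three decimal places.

In the S_z basis, |+x⟩ = (|↑⟩ + |↓⟩)/√2 and |-y⟩ = (|↑⟩ - i|↓⟩)/√2.
|⟨-y|+x⟩|² = 1/2.

0.500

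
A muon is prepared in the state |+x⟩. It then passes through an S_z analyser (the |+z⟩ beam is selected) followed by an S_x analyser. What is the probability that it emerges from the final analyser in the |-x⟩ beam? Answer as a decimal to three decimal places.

0.250

First analyser (S_z): from |+x⟩, P(|+z⟩) = 1/2.
After stage 1 the state is |+z⟩; P(|-x⟩) = |⟨-x|+z⟩|² = 1/2.
Joint probability = 1/2 × 1/2 = 0.250.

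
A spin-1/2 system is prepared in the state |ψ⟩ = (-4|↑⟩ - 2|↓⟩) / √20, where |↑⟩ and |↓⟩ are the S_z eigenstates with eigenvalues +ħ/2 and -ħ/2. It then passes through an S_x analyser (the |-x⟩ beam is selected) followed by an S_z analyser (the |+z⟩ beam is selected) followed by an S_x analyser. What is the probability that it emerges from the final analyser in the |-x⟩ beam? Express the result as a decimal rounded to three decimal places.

First analyser (S_x): P(|-x⟩) = |⟨-x|ψ⟩|² = 4/40.
After stage 1 the state is |-x⟩; P(|+z⟩) = |⟨+z|-x⟩|² = 1/2.
After stage 2 the state is |+z⟩; P(|-x⟩) = |⟨-x|+z⟩|² = 1/2.
Joint probability = 4/40 × 1/2 × 1/2 = 0.025.

0.025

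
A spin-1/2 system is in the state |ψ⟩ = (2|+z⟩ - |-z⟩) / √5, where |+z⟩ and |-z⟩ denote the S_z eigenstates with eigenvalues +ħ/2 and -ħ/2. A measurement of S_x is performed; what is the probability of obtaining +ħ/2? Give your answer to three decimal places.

0.100

|+x⟩ = (|+z⟩ + |-z⟩)/√2, so ⟨+x|ψ⟩ = (1) / (√2·√5).
P = |1|² / 10 = 1/10.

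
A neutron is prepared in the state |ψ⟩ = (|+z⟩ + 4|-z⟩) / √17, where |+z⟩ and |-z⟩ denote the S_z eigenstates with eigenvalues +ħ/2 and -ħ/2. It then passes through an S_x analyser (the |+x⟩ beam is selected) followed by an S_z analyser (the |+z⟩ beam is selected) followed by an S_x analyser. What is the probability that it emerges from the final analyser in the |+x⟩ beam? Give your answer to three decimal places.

First analyser (S_x): P(|+x⟩) = |⟨+x|ψ⟩|² = 25/34.
After stage 1 the state is |+x⟩; P(|+z⟩) = |⟨+z|+x⟩|² = 1/2.
After stage 2 the state is |+z⟩; P(|+x⟩) = |⟨+x|+z⟩|² = 1/2.
Joint probability = 25/34 × 1/2 × 1/2 = 0.184.

0.184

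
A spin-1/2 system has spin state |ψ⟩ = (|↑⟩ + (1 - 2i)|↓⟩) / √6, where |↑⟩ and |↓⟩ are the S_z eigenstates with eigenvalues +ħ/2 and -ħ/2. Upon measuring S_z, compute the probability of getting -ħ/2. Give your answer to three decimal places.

The -ħ/2 outcome corresponds to |↓⟩. Its amplitude in |ψ⟩ is (1 - 2i)/√6.
P = |1 - 2i|² / 6 = 5/6.

0.833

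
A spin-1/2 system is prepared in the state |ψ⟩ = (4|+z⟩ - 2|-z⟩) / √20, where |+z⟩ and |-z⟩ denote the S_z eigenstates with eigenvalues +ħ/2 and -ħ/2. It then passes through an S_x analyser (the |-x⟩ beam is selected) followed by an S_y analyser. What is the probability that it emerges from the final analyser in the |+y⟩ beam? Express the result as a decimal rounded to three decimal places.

First analyser (S_x): P(|-x⟩) = |⟨-x|ψ⟩|² = 36/40.
After stage 1 the state is |-x⟩; P(|+y⟩) = |⟨+y|-x⟩|² = 1/2.
Joint probability = 36/40 × 1/2 = 0.450.

0.450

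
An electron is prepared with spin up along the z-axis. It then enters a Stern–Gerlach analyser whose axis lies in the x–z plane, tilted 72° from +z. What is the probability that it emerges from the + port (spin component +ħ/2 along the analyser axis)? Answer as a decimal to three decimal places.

0.655

For spin-½, the probability of finding spin-up along an axis at angle θ to the initial spin direction is cos²(θ/2); spin-down is sin²(θ/2).
θ = 72°, so P = cos²(36°) ≈ 0.655.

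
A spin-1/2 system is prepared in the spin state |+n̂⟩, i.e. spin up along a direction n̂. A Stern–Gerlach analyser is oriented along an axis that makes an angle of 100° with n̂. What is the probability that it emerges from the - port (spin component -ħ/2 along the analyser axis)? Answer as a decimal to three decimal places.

For spin-½, the probability of finding spin-up along an axis at angle θ to the initial spin direction is cos²(θ/2); spin-down is sin²(θ/2).
θ = 100°, so P = sin²(50°) ≈ 0.587.

0.587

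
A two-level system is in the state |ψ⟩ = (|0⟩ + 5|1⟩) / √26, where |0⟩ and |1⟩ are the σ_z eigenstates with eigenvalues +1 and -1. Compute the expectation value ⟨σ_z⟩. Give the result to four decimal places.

⟨σ_z⟩ = |a|² - |b|² divided by |a|²+|b|², with a, b the |0⟩, |1⟩ amplitudes.
= (1 - 25)/26 = -24/26.

-0.9231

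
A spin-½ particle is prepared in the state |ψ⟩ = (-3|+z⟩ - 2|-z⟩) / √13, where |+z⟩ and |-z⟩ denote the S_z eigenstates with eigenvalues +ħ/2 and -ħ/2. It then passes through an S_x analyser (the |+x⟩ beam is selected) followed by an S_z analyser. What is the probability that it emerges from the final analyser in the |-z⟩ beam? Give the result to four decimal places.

First analyser (S_x): P(|+x⟩) = |⟨+x|ψ⟩|² = 25/26.
After stage 1 the state is |+x⟩; P(|-z⟩) = |⟨-z|+x⟩|² = 1/2.
Joint probability = 25/26 × 1/2 = 0.4808.

0.4808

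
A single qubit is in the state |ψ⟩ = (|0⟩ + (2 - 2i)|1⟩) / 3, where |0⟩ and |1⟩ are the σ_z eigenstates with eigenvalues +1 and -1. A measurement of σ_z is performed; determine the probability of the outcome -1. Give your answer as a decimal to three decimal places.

The -1 outcome corresponds to |1⟩. Its amplitude in |ψ⟩ is (2 - 2i)/3.
P = |2 - 2i|² / 9 = 8/9.

0.889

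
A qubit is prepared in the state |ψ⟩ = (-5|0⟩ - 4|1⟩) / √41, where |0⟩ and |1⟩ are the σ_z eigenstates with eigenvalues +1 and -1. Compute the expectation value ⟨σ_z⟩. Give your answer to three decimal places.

0.220

⟨σ_z⟩ = |a|² - |b|² divided by |a|²+|b|², with a, b the |0⟩, |1⟩ amplitudes.
= (25 - 16)/41 = 9/41.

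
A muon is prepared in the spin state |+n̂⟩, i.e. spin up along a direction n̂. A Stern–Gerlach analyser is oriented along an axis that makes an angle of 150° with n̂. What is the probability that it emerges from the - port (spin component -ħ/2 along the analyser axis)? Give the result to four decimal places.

0.9330

For spin-½, the probability of finding spin-up along an axis at angle θ to the initial spin direction is cos²(θ/2); spin-down is sin²(θ/2).
θ = 150°, so P = sin²(75°) ≈ 0.9330.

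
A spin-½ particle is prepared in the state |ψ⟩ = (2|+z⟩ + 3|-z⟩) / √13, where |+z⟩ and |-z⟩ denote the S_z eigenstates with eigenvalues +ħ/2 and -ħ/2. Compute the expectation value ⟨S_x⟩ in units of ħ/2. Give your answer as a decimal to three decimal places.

⟨σ_x⟩ = 2 Re(a* b)/(|a|²+|b|²) with a = 2, b = 3.
a* b = 6, so ⟨σ_x⟩ = 12/13.
⟨S_x⟩ = (ħ/2)·⟨σ_x⟩.

0.923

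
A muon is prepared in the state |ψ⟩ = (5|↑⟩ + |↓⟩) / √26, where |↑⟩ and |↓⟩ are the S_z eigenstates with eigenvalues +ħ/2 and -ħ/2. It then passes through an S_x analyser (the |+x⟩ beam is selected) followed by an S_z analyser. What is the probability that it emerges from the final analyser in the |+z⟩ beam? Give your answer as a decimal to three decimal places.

First analyser (S_x): P(|+x⟩) = |⟨+x|ψ⟩|² = 36/52.
After stage 1 the state is |+x⟩; P(|+z⟩) = |⟨+z|+x⟩|² = 1/2.
Joint probability = 36/52 × 1/2 = 0.346.

0.346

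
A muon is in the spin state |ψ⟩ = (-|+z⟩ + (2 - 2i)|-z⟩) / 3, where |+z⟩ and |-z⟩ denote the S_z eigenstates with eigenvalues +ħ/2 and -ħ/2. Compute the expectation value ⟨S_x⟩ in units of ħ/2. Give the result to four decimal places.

⟨σ_x⟩ = 2 Re(a* b)/(|a|²+|b|²) with a = -1, b = (2 - 2i).
a* b = (-2 + 2i), so ⟨σ_x⟩ = -4/9.
⟨S_x⟩ = (ħ/2)·⟨σ_x⟩.

-0.4444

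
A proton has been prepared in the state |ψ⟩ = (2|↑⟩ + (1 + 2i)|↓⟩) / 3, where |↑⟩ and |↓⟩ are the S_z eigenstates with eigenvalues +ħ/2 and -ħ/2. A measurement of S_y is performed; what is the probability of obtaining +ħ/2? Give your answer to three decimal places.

0.944

|+y⟩ = (|↑⟩ + i|↓⟩)/√2, so ⟨+y|ψ⟩ = (4 - i) / (√2·3).
P = |4 - i|² / 18 = 17/18.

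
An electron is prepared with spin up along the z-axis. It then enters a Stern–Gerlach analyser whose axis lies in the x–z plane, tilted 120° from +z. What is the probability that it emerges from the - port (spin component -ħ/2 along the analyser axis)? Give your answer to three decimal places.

0.750

For spin-½, the probability of finding spin-up along an axis at angle θ to the initial spin direction is cos²(θ/2); spin-down is sin²(θ/2).
θ = 120°, so P = sin²(60°) ≈ 0.750.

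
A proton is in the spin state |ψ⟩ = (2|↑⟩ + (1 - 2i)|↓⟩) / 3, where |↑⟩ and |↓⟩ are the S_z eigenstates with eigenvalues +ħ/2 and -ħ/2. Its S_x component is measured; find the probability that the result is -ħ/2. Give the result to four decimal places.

0.2778

|-x⟩ = (|↑⟩ - |↓⟩)/√2, so ⟨-x|ψ⟩ = (1 + 2i) / (√2·3).
P = |1 + 2i|² / 18 = 5/18.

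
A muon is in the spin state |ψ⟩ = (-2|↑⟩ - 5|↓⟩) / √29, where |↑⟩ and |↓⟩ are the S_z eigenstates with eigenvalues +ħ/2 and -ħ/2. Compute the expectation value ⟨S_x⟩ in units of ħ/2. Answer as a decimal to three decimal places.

0.690

⟨σ_x⟩ = 2 Re(a* b)/(|a|²+|b|²) with a = -2, b = -5.
a* b = 10, so ⟨σ_x⟩ = 20/29.
⟨S_x⟩ = (ħ/2)·⟨σ_x⟩.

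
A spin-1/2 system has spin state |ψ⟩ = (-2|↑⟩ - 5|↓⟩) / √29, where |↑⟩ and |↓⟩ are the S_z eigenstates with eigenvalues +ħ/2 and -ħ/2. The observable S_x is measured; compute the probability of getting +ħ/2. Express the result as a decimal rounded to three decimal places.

|+x⟩ = (|↑⟩ + |↓⟩)/√2, so ⟨+x|ψ⟩ = (-7) / (√2·√29).
P = |-7|² / 58 = 49/58.

0.845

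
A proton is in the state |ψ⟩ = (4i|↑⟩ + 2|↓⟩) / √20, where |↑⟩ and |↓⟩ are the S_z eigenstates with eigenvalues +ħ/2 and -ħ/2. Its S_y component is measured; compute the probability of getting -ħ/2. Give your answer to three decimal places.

|-y⟩ = (|↑⟩ - i|↓⟩)/√2, so ⟨-y|ψ⟩ = (6i) / (√2·√20).
P = |6i|² / 40 = 36/40.

0.900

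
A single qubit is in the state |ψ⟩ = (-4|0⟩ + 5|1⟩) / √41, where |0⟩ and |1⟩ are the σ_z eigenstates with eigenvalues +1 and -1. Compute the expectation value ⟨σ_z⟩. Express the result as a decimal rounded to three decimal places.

-0.220

⟨σ_z⟩ = |a|² - |b|² divided by |a|²+|b|², with a, b the |0⟩, |1⟩ amplitudes.
= (16 - 25)/41 = -9/41.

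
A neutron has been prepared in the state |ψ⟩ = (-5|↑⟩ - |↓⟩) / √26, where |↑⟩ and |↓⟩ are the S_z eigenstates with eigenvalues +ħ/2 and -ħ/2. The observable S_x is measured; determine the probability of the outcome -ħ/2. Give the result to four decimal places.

0.3077

|-x⟩ = (|↑⟩ - |↓⟩)/√2, so ⟨-x|ψ⟩ = (-4) / (√2·√26).
P = |-4|² / 52 = 16/52.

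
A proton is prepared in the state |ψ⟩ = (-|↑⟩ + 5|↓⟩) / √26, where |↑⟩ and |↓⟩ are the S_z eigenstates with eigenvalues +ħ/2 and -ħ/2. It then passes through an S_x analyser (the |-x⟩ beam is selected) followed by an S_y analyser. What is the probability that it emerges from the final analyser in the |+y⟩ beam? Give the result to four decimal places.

0.3462

First analyser (S_x): P(|-x⟩) = |⟨-x|ψ⟩|² = 36/52.
After stage 1 the state is |-x⟩; P(|+y⟩) = |⟨+y|-x⟩|² = 1/2.
Joint probability = 36/52 × 1/2 = 0.3462.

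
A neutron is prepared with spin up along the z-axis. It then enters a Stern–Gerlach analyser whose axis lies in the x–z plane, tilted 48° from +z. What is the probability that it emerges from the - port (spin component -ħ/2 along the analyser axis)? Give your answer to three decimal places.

For spin-½, the probability of finding spin-up along an axis at angle θ to the initial spin direction is cos²(θ/2); spin-down is sin²(θ/2).
θ = 48°, so P = sin²(24°) ≈ 0.165.

0.165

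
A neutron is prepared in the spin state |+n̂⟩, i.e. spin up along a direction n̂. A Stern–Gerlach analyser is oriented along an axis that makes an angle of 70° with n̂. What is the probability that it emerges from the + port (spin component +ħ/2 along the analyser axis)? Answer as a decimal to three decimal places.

For spin-½, the probability of finding spin-up along an axis at angle θ to the initial spin direction is cos²(θ/2); spin-down is sin²(θ/2).
θ = 70°, so P = cos²(35°) ≈ 0.671.

0.671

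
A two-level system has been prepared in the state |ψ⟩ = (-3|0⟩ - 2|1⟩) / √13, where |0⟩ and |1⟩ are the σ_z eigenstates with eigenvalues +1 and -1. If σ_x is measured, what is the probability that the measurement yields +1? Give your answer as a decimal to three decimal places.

|+x⟩ = (|0⟩ + |1⟩)/√2, so ⟨+x|ψ⟩ = (-5) / (√2·√13).
P = |-5|² / 26 = 25/26.

0.962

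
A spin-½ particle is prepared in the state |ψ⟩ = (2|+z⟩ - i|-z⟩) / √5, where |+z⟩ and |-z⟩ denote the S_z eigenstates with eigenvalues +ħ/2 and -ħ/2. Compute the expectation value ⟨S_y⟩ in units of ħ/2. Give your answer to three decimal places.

⟨σ_y⟩ = 2 Im(a* b)/(|a|²+|b|²) with a = 2, b = -i.
a* b = -2i, so ⟨σ_y⟩ = -4/5.
⟨S_y⟩ = (ħ/2)·⟨σ_y⟩.

-0.800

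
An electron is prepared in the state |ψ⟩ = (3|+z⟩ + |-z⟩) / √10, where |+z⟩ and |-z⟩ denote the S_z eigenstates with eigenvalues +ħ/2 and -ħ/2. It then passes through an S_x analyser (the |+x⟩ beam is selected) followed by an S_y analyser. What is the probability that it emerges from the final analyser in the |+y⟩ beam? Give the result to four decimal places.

0.4000

First analyser (S_x): P(|+x⟩) = |⟨+x|ψ⟩|² = 16/20.
After stage 1 the state is |+x⟩; P(|+y⟩) = |⟨+y|+x⟩|² = 1/2.
Joint probability = 16/20 × 1/2 = 0.4000.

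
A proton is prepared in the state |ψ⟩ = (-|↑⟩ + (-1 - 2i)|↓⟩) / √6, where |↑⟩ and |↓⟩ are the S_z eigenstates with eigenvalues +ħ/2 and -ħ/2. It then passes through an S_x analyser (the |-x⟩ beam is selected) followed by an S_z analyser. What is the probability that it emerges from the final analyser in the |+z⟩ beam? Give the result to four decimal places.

0.1667

First analyser (S_x): P(|-x⟩) = |⟨-x|ψ⟩|² = 4/12.
After stage 1 the state is |-x⟩; P(|+z⟩) = |⟨+z|-x⟩|² = 1/2.
Joint probability = 4/12 × 1/2 = 0.1667.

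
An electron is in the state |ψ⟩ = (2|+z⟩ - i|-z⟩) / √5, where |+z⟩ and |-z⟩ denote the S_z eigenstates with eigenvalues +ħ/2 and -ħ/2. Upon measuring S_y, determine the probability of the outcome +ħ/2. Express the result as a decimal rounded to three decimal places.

0.100

|+y⟩ = (|+z⟩ + i|-z⟩)/√2, so ⟨+y|ψ⟩ = (1) / (√2·√5).
P = |1|² / 10 = 1/10.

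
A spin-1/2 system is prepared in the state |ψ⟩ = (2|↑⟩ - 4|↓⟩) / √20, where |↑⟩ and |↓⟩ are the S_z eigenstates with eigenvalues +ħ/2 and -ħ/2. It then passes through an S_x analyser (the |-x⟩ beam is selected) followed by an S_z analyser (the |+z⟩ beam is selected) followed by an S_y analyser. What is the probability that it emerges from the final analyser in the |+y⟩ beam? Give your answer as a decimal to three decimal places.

0.225

First analyser (S_x): P(|-x⟩) = |⟨-x|ψ⟩|² = 36/40.
After stage 1 the state is |-x⟩; P(|+z⟩) = |⟨+z|-x⟩|² = 1/2.
After stage 2 the state is |+z⟩; P(|+y⟩) = |⟨+y|+z⟩|² = 1/2.
Joint probability = 36/40 × 1/2 × 1/2 = 0.225.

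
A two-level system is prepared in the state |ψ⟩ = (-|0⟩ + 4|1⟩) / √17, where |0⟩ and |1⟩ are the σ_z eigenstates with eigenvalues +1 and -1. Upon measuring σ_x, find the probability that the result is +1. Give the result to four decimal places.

|+x⟩ = (|0⟩ + |1⟩)/√2, so ⟨+x|ψ⟩ = (3) / (√2·√17).
P = |3|² / 34 = 9/34.

0.2647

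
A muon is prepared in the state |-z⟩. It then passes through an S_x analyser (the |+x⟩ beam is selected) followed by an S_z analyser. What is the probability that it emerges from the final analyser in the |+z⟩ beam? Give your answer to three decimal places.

First analyser (S_x): from |-z⟩, P(|+x⟩) = 1/2.
After stage 1 the state is |+x⟩; P(|+z⟩) = |⟨+z|+x⟩|² = 1/2.
Joint probability = 1/2 × 1/2 = 0.250.

0.250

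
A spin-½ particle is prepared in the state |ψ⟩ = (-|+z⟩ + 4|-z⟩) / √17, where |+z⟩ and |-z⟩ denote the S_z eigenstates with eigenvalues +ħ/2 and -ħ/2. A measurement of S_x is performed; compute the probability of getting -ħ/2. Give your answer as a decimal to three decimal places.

|-x⟩ = (|+z⟩ - |-z⟩)/√2, so ⟨-x|ψ⟩ = (-5) / (√2·√17).
P = |-5|² / 34 = 25/34.

0.735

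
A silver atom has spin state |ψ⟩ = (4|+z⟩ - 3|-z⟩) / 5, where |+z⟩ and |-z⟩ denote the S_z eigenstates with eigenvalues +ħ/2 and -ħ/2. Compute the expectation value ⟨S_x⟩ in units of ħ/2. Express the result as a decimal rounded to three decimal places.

⟨σ_x⟩ = 2 Re(a* b)/(|a|²+|b|²) with a = 4, b = -3.
a* b = -12, so ⟨σ_x⟩ = -24/25.
⟨S_x⟩ = (ħ/2)·⟨σ_x⟩.

-0.960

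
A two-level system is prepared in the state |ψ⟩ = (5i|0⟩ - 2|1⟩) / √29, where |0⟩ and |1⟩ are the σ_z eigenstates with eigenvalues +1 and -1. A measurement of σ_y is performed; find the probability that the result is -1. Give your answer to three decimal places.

0.155

|-y⟩ = (|0⟩ - i|1⟩)/√2, so ⟨-y|ψ⟩ = (3i) / (√2·√29).
P = |3i|² / 58 = 9/58.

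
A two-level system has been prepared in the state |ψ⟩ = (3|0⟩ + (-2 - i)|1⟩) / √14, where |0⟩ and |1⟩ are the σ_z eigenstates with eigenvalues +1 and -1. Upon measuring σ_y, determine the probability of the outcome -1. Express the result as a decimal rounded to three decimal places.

0.714

|-y⟩ = (|0⟩ - i|1⟩)/√2, so ⟨-y|ψ⟩ = (4 - 2i) / (√2·√14).
P = |4 - 2i|² / 28 = 20/28.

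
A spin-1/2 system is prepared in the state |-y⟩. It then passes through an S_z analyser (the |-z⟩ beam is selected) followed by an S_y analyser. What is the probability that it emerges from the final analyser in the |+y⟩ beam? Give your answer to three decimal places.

0.250

First analyser (S_z): from |-y⟩, P(|-z⟩) = 1/2.
After stage 1 the state is |-z⟩; P(|+y⟩) = |⟨+y|-z⟩|² = 1/2.
Joint probability = 1/2 × 1/2 = 0.250.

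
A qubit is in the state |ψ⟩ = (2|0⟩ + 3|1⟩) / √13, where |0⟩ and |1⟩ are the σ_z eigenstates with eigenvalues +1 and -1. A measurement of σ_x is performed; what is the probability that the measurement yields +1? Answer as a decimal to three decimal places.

0.962

|+x⟩ = (|0⟩ + |1⟩)/√2, so ⟨+x|ψ⟩ = (5) / (√2·√13).
P = |5|² / 26 = 25/26.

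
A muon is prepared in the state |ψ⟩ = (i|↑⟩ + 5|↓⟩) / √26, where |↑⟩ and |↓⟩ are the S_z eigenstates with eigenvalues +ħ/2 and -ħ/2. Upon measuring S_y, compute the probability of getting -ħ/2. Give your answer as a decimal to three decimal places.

|-y⟩ = (|↑⟩ - i|↓⟩)/√2, so ⟨-y|ψ⟩ = (6i) / (√2·√26).
P = |6i|² / 52 = 36/52.

0.692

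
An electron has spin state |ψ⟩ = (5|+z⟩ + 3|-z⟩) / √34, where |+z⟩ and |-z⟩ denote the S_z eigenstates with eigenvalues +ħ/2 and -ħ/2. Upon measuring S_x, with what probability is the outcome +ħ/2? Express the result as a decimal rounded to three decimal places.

|+x⟩ = (|+z⟩ + |-z⟩)/√2, so ⟨+x|ψ⟩ = (8) / (√2·√34).
P = |8|² / 68 = 64/68.

0.941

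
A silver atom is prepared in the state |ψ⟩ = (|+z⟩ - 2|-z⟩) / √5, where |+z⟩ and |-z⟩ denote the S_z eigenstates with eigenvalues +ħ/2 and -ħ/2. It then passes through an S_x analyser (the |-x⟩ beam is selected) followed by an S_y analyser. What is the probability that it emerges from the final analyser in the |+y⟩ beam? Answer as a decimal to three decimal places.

First analyser (S_x): P(|-x⟩) = |⟨-x|ψ⟩|² = 9/10.
After stage 1 the state is |-x⟩; P(|+y⟩) = |⟨+y|-x⟩|² = 1/2.
Joint probability = 9/10 × 1/2 = 0.450.

0.450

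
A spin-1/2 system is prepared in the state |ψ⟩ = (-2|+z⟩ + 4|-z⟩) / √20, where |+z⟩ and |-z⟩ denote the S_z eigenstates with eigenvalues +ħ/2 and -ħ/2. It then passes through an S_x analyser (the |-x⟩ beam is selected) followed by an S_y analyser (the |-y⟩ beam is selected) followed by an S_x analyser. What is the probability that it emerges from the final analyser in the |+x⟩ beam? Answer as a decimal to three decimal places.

First analyser (S_x): P(|-x⟩) = |⟨-x|ψ⟩|² = 36/40.
After stage 1 the state is |-x⟩; P(|-y⟩) = |⟨-y|-x⟩|² = 1/2.
After stage 2 the state is |-y⟩; P(|+x⟩) = |⟨+x|-y⟩|² = 1/2.
Joint probability = 36/40 × 1/2 × 1/2 = 0.225.

0.225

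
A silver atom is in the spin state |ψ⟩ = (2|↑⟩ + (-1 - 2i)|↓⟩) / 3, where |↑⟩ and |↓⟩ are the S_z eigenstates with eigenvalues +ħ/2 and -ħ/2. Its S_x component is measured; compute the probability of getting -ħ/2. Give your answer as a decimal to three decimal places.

|-x⟩ = (|↑⟩ - |↓⟩)/√2, so ⟨-x|ψ⟩ = (3 + 2i) / (√2·3).
P = |3 + 2i|² / 18 = 13/18.

0.722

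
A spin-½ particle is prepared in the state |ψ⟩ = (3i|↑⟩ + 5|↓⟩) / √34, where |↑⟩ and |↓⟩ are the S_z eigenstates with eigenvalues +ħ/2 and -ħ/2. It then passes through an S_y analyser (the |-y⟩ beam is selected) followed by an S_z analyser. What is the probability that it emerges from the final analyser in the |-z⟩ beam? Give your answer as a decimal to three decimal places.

First analyser (S_y): P(|-y⟩) = |⟨-y|ψ⟩|² = 64/68.
After stage 1 the state is |-y⟩; P(|-z⟩) = |⟨-z|-y⟩|² = 1/2.
Joint probability = 64/68 × 1/2 = 0.471.

0.471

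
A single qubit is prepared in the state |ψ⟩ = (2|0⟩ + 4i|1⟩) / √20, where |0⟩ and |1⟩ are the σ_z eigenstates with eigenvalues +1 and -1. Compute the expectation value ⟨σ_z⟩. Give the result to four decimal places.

-0.6000

⟨σ_z⟩ = |a|² - |b|² divided by |a|²+|b|², with a, b the |0⟩, |1⟩ amplitudes.
= (4 - 16)/20 = -12/20.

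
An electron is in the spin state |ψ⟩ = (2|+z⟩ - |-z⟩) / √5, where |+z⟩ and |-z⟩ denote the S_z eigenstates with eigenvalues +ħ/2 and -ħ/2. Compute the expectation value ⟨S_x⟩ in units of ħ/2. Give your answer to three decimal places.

-0.800

⟨σ_x⟩ = 2 Re(a* b)/(|a|²+|b|²) with a = 2, b = -1.
a* b = -2, so ⟨σ_x⟩ = -4/5.
⟨S_x⟩ = (ħ/2)·⟨σ_x⟩.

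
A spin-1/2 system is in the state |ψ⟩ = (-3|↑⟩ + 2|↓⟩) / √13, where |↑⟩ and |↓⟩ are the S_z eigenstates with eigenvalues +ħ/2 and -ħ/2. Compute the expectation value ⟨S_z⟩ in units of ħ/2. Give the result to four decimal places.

0.3846

⟨σ_z⟩ = |a|² - |b|² divided by |a|²+|b|², with a, b the |↑⟩, |↓⟩ amplitudes.
= (9 - 4)/13 = 5/13.
⟨S_z⟩ = (ħ/2)·⟨σ_z⟩.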